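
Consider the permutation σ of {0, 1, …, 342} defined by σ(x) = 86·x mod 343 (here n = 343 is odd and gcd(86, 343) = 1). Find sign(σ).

Start at x=116: 116 → 29 → 93 → 109 → 113 → 114 → 200 → … (one orbit).
Decompose π into cycles: lengths [147, 147, 21, 21, 3, 3, 1] (7 cycles, including the fixed point 0).
7 cycles on 343: each ℓ→(−1)^(ℓ−1), product (−1)^336 = +1.
(86|343)_J = +1 (Zolotarev's lemma cross-check).

+1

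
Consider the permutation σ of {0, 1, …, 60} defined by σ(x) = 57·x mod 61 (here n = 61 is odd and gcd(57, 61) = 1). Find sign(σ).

Start at x=1: 1 → 57 → 16 → 58 → 12 → 13 → 9 → … (one orbit).
Cycle lengths of π_57 on ℤ/61ℤ: [15, 15, 15, 15, 1]; 5 cycles in total.
61 − 5 = 56 transpositions; sign(π) = (−1)^56 = +1.
Zolotarev: (57|61) = +1, matching the cycle-count sign.

+1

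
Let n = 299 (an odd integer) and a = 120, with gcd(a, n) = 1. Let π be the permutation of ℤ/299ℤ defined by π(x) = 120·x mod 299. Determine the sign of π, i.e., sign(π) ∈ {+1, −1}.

Start at x=224: 224 → 269 → 287 → 55 → 22 → 248 → 159 → … (one orbit).
Cycle type of π: 66×4 + 22 + 3×4 + 1; total 10 cycles.
10 cycles on 299: each ℓ→(−1)^(ℓ−1), product (−1)^289 = -1.
Check: (120/299) = -1 by Zolotarev.

-1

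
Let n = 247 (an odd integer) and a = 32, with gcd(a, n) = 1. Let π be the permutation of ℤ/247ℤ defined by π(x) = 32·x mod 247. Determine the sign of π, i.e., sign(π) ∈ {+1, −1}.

+1

Start at x=36: 36 → 164 → 61 → 223 → 220 → 124 → 16 → … (one orbit).
Decompose π into cycles: lengths [36, 36, 36, 36, 36, 36, 18, 12, 1] (9 cycles, including the fixed point 0).
9 cycles on 247: each ℓ→(−1)^(ℓ−1), product (−1)^238 = +1.
Zolotarev: (32|247) = +1, matching the cycle-count sign.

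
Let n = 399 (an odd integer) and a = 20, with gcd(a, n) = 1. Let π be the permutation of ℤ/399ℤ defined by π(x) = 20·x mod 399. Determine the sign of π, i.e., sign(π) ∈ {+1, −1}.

Start at x=20: 20 → 1 → 20 (one orbit).
Decompose π into cycles: lengths [2, 2, 2, 2, 2, 2, 2, 2, 2, 2, 2, 2, 2, 2, 2, 2, 2, 2, 2, 2, 2, 2, 2, 2, 2, 2, 2, 2, 2, 2, 2, 2, 2, 2, 2, 2, 2, 2, 2, 2, 2, 2, 2, 2, 2, 2, 2, 2, 2, 2, 2, 2, 2, 2, 2, 2, 2, 2, 2, 2, 2, 2, 2, 2, 2, 2, 2, 2, 2, 2, 2, 2, 2, 2, 2, 2, 2, 2, 2, 2, 2, 2, 2, 2, 2, 2, 2, 2, 2, 2, 2, 2, 2, 2, 2, 2, 2, 2, 2, 2, 2, 2, 2, 2, 2, 2, 2, 2, 2, 2, 2, 2, 2, 2, 2, 2, 2, 2, 2, 2, 2, 2, 2, 2, 2, 2, 2, 2, 2, 2, 2, 2, 2, 2, 2, 2, 2, 2, 2, 2, 2, 2, 2, 2, 2, 2, 2, 2, 2, 2, 2, 2, 2, 2, 2, 2, 2, 2, 2, 2, 2, 2, 2, 2, 2, 2, 2, 2, 2, 2, 2, 2, 2, 2, 2, 2, 2, 2, 2, 2, 2, 2, 2, 2, 2, 2, 2, 2, 2, 2, 1, 1, 1, 1, 1, 1, 1, 1, 1, 1, 1, 1, 1, 1, 1, 1, 1, 1, 1] (209 cycles, including the fixed point 0).
With 209 cycles on 399 points, sign = (−1)^{399−209} = +1.
Via Zolotarev, sign(π_{20}) = (20|399) = +1.

+1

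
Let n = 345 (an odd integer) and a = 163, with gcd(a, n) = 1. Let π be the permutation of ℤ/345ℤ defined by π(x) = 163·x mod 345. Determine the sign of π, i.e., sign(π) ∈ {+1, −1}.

-1

Trace 127: π^k(127) = [127, 1, 163, 4, 307, 16, 193] for k=0..6.
π_163 has 18 disjoint cycles with lengths [44, 44, 44, 44, 44, 44, 11, 11, 11, 11, 11, 11, 4, 4, 4, 1, 1, 1] on {0,…,344}.
With 18 cycles on 345 points, sign = (−1)^{345−18} = -1.
The Jacobi symbol (163|345) = -1 (Zolotarev) agrees.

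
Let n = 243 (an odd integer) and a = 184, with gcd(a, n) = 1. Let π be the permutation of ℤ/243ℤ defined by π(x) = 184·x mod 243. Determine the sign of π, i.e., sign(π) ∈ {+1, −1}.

Start at x=229: 229 → 97 → 109 → 130 → 106 → 64 → 112 → … (one orbit).
Cycle lengths of π_184 on ℤ/243ℤ: [81, 81, 27, 27, 9, 9, 3, 3, 1, 1, 1]; 11 cycles in total.
243 − 11 = 232 transpositions; sign(π) = (−1)^232 = +1.
Check: (184/243) = +1 by Zolotarev.

+1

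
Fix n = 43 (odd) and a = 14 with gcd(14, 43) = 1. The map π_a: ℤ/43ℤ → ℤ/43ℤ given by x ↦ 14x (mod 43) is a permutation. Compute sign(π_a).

Trace 9: π^k(9) = [9, 40, 1, 14, 24, 35, 17] for k=0..6.
3 cycles of lengths [21, 21, 1].
43 − 3 = 40 transpositions; sign(π) = (−1)^40 = +1.
Via Zolotarev, sign(π_{14}) = (14|43) = +1.

+1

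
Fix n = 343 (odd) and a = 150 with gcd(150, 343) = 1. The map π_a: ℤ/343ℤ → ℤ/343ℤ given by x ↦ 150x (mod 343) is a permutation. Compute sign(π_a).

Start at x=34: 34 → 298 → 110 → 36 → 255 → 177 → 139 → … (one orbit).
Cycle type of π: 294 + 42 + 6 + 1; total 4 cycles.
With 4 cycles on 343 points, sign = (−1)^{343−4} = -1.
Zolotarev: (150|343) = -1, matching the cycle-count sign.

-1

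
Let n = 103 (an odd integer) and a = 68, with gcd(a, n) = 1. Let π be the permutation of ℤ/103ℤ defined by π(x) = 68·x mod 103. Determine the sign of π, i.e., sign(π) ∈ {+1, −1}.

+1

Start at x=19: 19 → 56 → 100 → 2 → 33 → 81 → 49 → … (one orbit).
Cycle lengths of π_68 on ℤ/103ℤ: [51, 51, 1]; 3 cycles in total.
103 − 3 = 100 transpositions; sign(π) = (−1)^100 = +1.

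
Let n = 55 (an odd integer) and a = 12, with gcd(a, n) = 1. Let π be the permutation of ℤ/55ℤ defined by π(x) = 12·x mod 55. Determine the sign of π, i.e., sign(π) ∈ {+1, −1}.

-1

Start at x=1: 1 → 12 → 34 → 23 → 1 (one orbit).
Cycle type of π: 4×11 + 1×11; total 22 cycles.
55 − 22 = 33 transpositions; sign(π) = (−1)^33 = -1.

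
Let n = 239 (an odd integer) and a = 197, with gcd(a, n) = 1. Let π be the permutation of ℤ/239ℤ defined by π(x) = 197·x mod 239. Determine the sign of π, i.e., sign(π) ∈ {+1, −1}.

+1

Start at x=204: 204 → 36 → 161 → 169 → 72 → 83 → 99 → … (one orbit).
3 cycles of lengths [119, 119, 1].
sign(π) = (−1)^{n − #cycles} = (−1)^{239−3} = (−1)^236 = +1.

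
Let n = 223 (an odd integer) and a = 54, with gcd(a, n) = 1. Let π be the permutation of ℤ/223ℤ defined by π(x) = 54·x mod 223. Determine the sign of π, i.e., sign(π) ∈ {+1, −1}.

Start at x=171: 171 → 91 → 8 → 209 → 136 → 208 → 82 → … (one orbit).
Cycle lengths of π_54 on ℤ/223ℤ: [74, 74, 74, 1]; 4 cycles in total.
Σ(ℓ_i−1) = 223−4 = 219; sign = (−1)^219 = -1.

-1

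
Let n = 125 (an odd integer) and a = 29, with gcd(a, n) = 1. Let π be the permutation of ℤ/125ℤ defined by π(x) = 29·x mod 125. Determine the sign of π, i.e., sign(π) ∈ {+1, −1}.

+1

Trace 26: π^k(26) = [26, 4, 116, 114, 56, 124, 96] for k=0..6.
The orbit structure of x ↦ 29x mod 125: 7 orbits of sizes [50, 50, 10, 10, 2, 2, 1].
125 − 7 = 118 transpositions; sign(π) = (−1)^118 = +1.
Check: (29/125) = +1 by Zolotarev.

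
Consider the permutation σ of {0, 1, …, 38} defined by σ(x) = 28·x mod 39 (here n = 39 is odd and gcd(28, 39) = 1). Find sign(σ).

-1

Orbit of 37 under x↦28x: [37, 22, 31, 10, 7, 1, 28]… (length divides ord_39(28)).
π_28 has 6 disjoint cycles with lengths [12, 12, 12, 1, 1, 1] on {0,…,38}.
39 − 6 = 33 transpositions; sign(π) = (−1)^33 = -1.
(28|39)_J = -1 (Zolotarev's lemma cross-check).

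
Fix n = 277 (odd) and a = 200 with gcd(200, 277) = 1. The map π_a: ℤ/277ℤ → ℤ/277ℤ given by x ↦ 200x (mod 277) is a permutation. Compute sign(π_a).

Trace 138: π^k(138) = [138, 177, 221, 157, 99, 133, 8] for k=0..6.
Cycle type of π: 276 + 1; total 2 cycles.
277 − 2 = 275 transpositions; sign(π) = (−1)^275 = -1.
The Jacobi symbol (200|277) = -1 (Zolotarev) agrees.

-1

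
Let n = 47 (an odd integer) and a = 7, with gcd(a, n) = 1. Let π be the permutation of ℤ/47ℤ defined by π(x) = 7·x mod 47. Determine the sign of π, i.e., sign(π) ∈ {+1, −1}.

Trace 27: π^k(27) = [27, 1, 7, 2, 14, 4, 28] for k=0..6.
The orbit structure of x ↦ 7x mod 47: 3 orbits of sizes [23, 23, 1].
With 3 cycles on 47 points, sign = (−1)^{47−3} = +1.
Via Zolotarev, sign(π_{7}) = (7|47) = +1.

+1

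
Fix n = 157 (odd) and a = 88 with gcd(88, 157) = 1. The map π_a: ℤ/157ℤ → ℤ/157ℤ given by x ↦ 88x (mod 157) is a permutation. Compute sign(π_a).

-1

Trace 82: π^k(82) = [82, 151, 100, 8, 76, 94, 108] for k=0..6.
Cycle type of π: 156 + 1; total 2 cycles.
2 cycles on 157: each ℓ→(−1)^(ℓ−1), product (−1)^155 = -1.
The Jacobi symbol (88|157) = -1 (Zolotarev) agrees.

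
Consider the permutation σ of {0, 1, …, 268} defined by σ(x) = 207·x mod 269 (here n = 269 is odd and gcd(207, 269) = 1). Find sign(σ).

+1

Start at x=54: 54 → 149 → 177 → 55 → 87 → 255 → 61 → … (one orbit).
The orbit structure of x ↦ 207x mod 269: 3 orbits of sizes [134, 134, 1].
n − c = 269 − 3 = 266; sign = (−1)^266 = +1.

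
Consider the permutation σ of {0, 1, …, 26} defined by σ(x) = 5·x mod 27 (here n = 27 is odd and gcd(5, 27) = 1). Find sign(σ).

-1

Trace 16: π^k(16) = [16, 26, 22, 2, 10, 23, 7] for k=0..6.
Decompose π into cycles: lengths [18, 6, 2, 1] (4 cycles, including the fixed point 0).
27 − 4 = 23 transpositions; sign(π) = (−1)^23 = -1.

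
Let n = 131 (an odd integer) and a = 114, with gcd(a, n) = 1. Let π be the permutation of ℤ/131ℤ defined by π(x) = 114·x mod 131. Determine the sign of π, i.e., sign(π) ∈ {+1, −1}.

+1

Orbit of 117 under x↦114x: [117, 107, 15, 7, 12, 58, 62]… (length divides ord_131(114)).
3 cycles of lengths [65, 65, 1].
n − c = 131 − 3 = 128; sign = (−1)^128 = +1.
(114|131)_J = +1 (Zolotarev's lemma cross-check).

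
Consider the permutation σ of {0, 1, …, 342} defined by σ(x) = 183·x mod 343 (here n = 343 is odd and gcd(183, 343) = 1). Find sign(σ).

+1

Start at x=211: 211 → 197 → 36 → 71 → 302 → 43 → 323 → … (one orbit).
π_183 has 19 disjoint cycles with lengths [49, 49, 49, 49, 49, 49, 7, 7, 7, 7, 7, 7, 1, 1, 1, 1, 1, 1, 1] on {0,…,342}.
n − c = 343 − 19 = 324; sign = (−1)^324 = +1.
Via Zolotarev, sign(π_{183}) = (183|343) = +1.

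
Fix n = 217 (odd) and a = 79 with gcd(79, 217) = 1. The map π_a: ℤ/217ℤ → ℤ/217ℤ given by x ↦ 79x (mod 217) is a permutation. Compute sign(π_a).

-1

Trace 92: π^k(92) = [92, 107, 207, 78, 86, 67, 85] for k=0..6.
10 cycles of lengths [30, 30, 30, 30, 30, 30, 30, 3, 3, 1].
Σ(ℓ_i−1) = 217−10 = 207; sign = (−1)^207 = -1.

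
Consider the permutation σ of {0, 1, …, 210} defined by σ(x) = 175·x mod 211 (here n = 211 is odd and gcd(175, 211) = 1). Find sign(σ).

-1

Start at x=4: 4 → 67 → 120 → 111 → 13 → 165 → 179 → … (one orbit).
Cycle lengths of π_175 on ℤ/211ℤ: [210, 1]; 2 cycles in total.
211 − 2 = 209 transpositions; sign(π) = (−1)^209 = -1.
Check: (175/211) = -1 by Zolotarev.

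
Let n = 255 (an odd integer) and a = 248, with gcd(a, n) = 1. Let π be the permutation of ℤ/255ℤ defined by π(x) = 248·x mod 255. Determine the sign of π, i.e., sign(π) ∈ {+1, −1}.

-1

Orbit of 49 under x↦248x: [49, 167, 106, 23, 94, 107, 16]… (length divides ord_255(248)).
20 cycles of lengths [16, 16, 16, 16, 16, 16, 16, 16, 16, 16, 16, 16, 16, 16, 16, 4, 4, 4, 2, 1].
255 − 20 = 235 transpositions; sign(π) = (−1)^235 = -1.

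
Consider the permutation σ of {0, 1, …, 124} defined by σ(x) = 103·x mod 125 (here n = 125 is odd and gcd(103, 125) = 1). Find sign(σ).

Start at x=104: 104 → 87 → 86 → 108 → 124 → 22 → 16 → … (one orbit).
π_103 has 4 disjoint cycles with lengths [100, 20, 4, 1] on {0,…,124}.
sign(π) = (−1)^{n − #cycles} = (−1)^{125−4} = (−1)^121 = -1.

-1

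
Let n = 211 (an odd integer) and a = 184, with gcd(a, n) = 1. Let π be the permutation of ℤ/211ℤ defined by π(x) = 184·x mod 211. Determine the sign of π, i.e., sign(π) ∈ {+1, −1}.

+1

Trace 169: π^k(169) = [169, 79, 188, 199, 113, 114, 87] for k=0..6.
Cycle lengths of π_184 on ℤ/211ℤ: [35, 35, 35, 35, 35, 35, 1]; 7 cycles in total.
With 7 cycles on 211 points, sign = (−1)^{211−7} = +1.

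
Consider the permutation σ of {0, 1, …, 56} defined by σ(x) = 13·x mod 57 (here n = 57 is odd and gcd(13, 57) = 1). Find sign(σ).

Start at x=52: 52 → 49 → 10 → 16 → 37 → 25 → 40 → … (one orbit).
The orbit structure of x ↦ 13x mod 57: 6 orbits of sizes [18, 18, 18, 1, 1, 1].
With 6 cycles on 57 points, sign = (−1)^{57−6} = -1.

-1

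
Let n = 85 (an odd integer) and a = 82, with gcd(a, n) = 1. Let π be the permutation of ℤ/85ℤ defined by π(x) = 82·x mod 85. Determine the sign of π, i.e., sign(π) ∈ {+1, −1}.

Start at x=78: 78 → 21 → 22 → 19 → 28 → 1 → 82 → … (one orbit).
The orbit structure of x ↦ 82x mod 85: 7 orbits of sizes [16, 16, 16, 16, 16, 4, 1].
Σ(ℓ_i−1) = 85−7 = 78; sign = (−1)^78 = +1.
Via Zolotarev, sign(π_{82}) = (82|85) = +1.

+1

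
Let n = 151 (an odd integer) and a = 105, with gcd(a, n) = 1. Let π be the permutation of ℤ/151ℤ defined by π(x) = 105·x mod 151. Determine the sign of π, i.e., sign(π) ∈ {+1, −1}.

+1

Orbit of 1 under x↦105x: [1, 105, 2, 59, 4, 118, 8]… (length divides ord_151(105)).
11 cycles of lengths [15, 15, 15, 15, 15, 15, 15, 15, 15, 15, 1].
sign(π) = (−1)^{n − #cycles} = (−1)^{151−11} = (−1)^140 = +1.
Zolotarev: (105|151) = +1, matching the cycle-count sign.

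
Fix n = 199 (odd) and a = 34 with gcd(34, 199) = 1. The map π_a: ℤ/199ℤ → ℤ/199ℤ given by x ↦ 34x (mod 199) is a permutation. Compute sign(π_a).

-1

Start at x=22: 22 → 151 → 159 → 33 → 127 → 139 → 149 → … (one orbit).
Decompose π into cycles: lengths [198, 1] (2 cycles, including the fixed point 0).
n − c = 199 − 2 = 197; sign = (−1)^197 = -1.
Zolotarev: (34|199) = -1, matching the cycle-count sign.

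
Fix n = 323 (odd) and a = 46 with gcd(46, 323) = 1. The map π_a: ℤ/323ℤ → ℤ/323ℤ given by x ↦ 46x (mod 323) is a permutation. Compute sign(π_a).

Start at x=106: 106 → 31 → 134 → 27 → 273 → 284 → 144 → … (one orbit).
π_46 has 11 disjoint cycles with lengths [48, 48, 48, 48, 48, 48, 16, 6, 6, 6, 1] on {0,…,322}.
With 11 cycles on 323 points, sign = (−1)^{323−11} = +1.
Zolotarev: (46|323) = +1, matching the cycle-count sign.

+1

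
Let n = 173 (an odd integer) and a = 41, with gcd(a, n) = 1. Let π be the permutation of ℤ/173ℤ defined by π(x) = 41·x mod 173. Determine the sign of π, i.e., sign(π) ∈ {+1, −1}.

Orbit of 40 under x↦41x: [40, 83, 116, 85, 25, 160, 159]… (length divides ord_173(41)).
3 cycles of lengths [86, 86, 1].
With 3 cycles on 173 points, sign = (−1)^{173−3} = +1.
Check: (41/173) = +1 by Zolotarev.

+1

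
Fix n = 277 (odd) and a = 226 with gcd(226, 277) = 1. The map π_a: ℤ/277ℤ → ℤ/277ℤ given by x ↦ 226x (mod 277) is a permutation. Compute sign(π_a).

-1

Start at x=61: 61 → 213 → 217 → 13 → 168 → 19 → 139 → … (one orbit).
π_226 has 4 disjoint cycles with lengths [92, 92, 92, 1] on {0,…,276}.
With 4 cycles on 277 points, sign = (−1)^{277−4} = -1.
Check: (226/277) = -1 by Zolotarev.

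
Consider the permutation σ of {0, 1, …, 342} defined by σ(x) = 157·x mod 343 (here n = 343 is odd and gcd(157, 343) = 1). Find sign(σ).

Start at x=50: 50 → 304 → 51 → 118 → 4 → 285 → 155 → … (one orbit).
4 cycles of lengths [294, 42, 6, 1].
n − c = 343 − 4 = 339; sign = (−1)^339 = -1.
Check: (157/343) = -1 by Zolotarev.

-1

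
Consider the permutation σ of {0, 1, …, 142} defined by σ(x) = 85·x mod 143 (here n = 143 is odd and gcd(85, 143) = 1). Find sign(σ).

Trace 109: π^k(109) = [109, 113, 24, 38, 84, 133, 8] for k=0..6.
The orbit structure of x ↦ 85x mod 143: 5 orbits of sizes [60, 60, 12, 10, 1].
With 5 cycles on 143 points, sign = (−1)^{143−5} = +1.
Via Zolotarev, sign(π_{85}) = (85|143) = +1.

+1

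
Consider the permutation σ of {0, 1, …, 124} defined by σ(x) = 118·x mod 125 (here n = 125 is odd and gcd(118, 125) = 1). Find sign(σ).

-1

Start at x=49: 49 → 32 → 26 → 68 → 24 → 82 → 51 → … (one orbit).
π_118 has 12 disjoint cycles with lengths [20, 20, 20, 20, 20, 4, 4, 4, 4, 4, 4, 1] on {0,…,124}.
12 cycles on 125: each ℓ→(−1)^(ℓ−1), product (−1)^113 = -1.
(118|125)_J = -1 (Zolotarev's lemma cross-check).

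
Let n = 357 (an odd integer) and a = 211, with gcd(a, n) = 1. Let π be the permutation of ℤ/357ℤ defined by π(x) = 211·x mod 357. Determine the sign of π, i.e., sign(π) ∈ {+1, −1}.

Orbit of 127 under x↦211x: [127, 22, 1, 211, 253, 190, 106]… (length divides ord_357(211)).
42 cycles of lengths [16, 16, 16, 16, 16, 16, 16, 16, 16, 16, 16, 16, 16, 16, 16, 16, 16, 16, 16, 16, 16, 1, 1, 1, 1, 1, 1, 1, 1, 1, 1, 1, 1, 1, 1, 1, 1, 1, 1, 1, 1, 1].
With 42 cycles on 357 points, sign = (−1)^{357−42} = -1.

-1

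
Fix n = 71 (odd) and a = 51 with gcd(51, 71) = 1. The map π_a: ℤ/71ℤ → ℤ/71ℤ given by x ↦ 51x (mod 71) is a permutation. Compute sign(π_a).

Start at x=45: 45 → 23 → 37 → 41 → 32 → 70 → 20 → … (one orbit).
Cycle type of π: 14×5 + 1; total 6 cycles.
sign(π) = (−1)^{n − #cycles} = (−1)^{71−6} = (−1)^65 = -1.
Check: (51/71) = -1 by Zolotarev.

-1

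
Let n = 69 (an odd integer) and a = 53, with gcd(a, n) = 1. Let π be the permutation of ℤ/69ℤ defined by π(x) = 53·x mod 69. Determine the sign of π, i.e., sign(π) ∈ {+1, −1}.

Trace 1: π^k(1) = [1, 53, 49, 44, 55, 17, 4] for k=0..6.
π_53 has 5 disjoint cycles with lengths [22, 22, 22, 2, 1] on {0,…,68}.
Σ(ℓ_i−1) = 69−5 = 64; sign = (−1)^64 = +1.

+1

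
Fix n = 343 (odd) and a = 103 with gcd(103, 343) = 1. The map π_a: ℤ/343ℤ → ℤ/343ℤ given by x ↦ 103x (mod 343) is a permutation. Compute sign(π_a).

Trace 27: π^k(27) = [27, 37, 38, 141, 117, 46, 279] for k=0..6.
π_103 has 4 disjoint cycles with lengths [294, 42, 6, 1] on {0,…,342}.
With 4 cycles on 343 points, sign = (−1)^{343−4} = -1.
Check: (103/343) = -1 by Zolotarev.

-1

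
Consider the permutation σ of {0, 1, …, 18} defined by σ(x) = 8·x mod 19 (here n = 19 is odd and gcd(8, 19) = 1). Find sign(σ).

Trace 1: π^k(1) = [1, 8, 7, 18, 11, 12] for k=0..5.
4 cycles of lengths [6, 6, 6, 1].
With 4 cycles on 19 points, sign = (−1)^{19−4} = -1.
Check: (8/19) = -1 by Zolotarev.

-1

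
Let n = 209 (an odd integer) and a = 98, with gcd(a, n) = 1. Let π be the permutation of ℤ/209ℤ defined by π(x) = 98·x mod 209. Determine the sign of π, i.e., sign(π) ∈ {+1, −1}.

+1

Trace 109: π^k(109) = [109, 23, 164, 188, 32, 1, 98] for k=0..6.
Cycle type of π: 18×11 + 2×5 + 1; total 17 cycles.
Σ(ℓ_i−1) = 209−17 = 192; sign = (−1)^192 = +1.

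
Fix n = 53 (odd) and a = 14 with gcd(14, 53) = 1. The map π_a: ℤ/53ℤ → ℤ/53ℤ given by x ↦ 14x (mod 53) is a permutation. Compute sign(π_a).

Orbit of 34 under x↦14x: [34, 52, 39, 16, 12, 9, 20]… (length divides ord_53(14)).
The orbit structure of x ↦ 14x mod 53: 2 orbits of sizes [52, 1].
With 2 cycles on 53 points, sign = (−1)^{53−2} = -1.

-1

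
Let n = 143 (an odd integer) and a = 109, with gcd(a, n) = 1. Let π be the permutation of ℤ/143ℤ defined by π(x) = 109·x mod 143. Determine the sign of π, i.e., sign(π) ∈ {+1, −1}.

+1

Trace 1: π^k(1) = [1, 109, 12, 21] for k=0..3.
The orbit structure of x ↦ 109x mod 143: 39 orbits of sizes [4, 4, 4, 4, 4, 4, 4, 4, 4, 4, 4, 4, 4, 4, 4, 4, 4, 4, 4, 4, 4, 4, 4, 4, 4, 4, 4, 4, 4, 4, 4, 4, 4, 2, 2, 2, 2, 2, 1].
39 cycles on 143: each ℓ→(−1)^(ℓ−1), product (−1)^104 = +1.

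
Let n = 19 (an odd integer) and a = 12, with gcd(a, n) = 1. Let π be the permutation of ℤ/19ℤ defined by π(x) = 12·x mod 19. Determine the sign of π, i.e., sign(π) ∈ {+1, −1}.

Start at x=8: 8 → 1 → 12 → 11 → 18 → 7 → 8 (one orbit).
Cycle type of π: 6×3 + 1; total 4 cycles.
4 cycles on 19: each ℓ→(−1)^(ℓ−1), product (−1)^15 = -1.
(12|19)_J = -1 (Zolotarev's lemma cross-check).

-1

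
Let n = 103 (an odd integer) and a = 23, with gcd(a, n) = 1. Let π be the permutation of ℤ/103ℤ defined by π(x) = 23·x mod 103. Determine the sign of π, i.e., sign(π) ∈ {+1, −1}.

Orbit of 76 under x↦23x: [76, 100, 34, 61, 64, 30, 72]… (length divides ord_103(23)).
Cycle type of π: 17×6 + 1; total 7 cycles.
7 cycles on 103: each ℓ→(−1)^(ℓ−1), product (−1)^96 = +1.
(23|103)_J = +1 (Zolotarev's lemma cross-check).

+1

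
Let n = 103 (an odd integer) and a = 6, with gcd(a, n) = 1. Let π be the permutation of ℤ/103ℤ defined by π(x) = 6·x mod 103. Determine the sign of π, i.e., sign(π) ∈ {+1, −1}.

-1

Orbit of 92 under x↦6x: [92, 37, 16, 96, 61, 57, 33]… (length divides ord_103(6)).
The orbit structure of x ↦ 6x mod 103: 2 orbits of sizes [102, 1].
103 − 2 = 101 transpositions; sign(π) = (−1)^101 = -1.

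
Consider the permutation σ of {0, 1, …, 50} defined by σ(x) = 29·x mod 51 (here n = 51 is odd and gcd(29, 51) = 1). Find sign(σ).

Start at x=11: 11 → 13 → 20 → 19 → 41 → 16 → 5 → … (one orbit).
Decompose π into cycles: lengths [16, 16, 16, 2, 1] (5 cycles, including the fixed point 0).
51 − 5 = 46 transpositions; sign(π) = (−1)^46 = +1.

+1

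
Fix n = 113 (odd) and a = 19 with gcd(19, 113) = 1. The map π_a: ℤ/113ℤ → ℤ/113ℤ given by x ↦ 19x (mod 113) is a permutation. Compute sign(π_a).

Orbit of 37 under x↦19x: [37, 25, 23, 98, 54, 9, 58]… (length divides ord_113(19)).
2 cycles of lengths [112, 1].
Σ(ℓ_i−1) = 113−2 = 111; sign = (−1)^111 = -1.
(19|113)_J = -1 (Zolotarev's lemma cross-check).

-1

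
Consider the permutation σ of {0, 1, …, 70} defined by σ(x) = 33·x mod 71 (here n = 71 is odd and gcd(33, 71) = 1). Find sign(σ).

Trace 55: π^k(55) = [55, 40, 42, 37, 14, 36, 52] for k=0..6.
2 cycles of lengths [70, 1].
2 cycles on 71: each ℓ→(−1)^(ℓ−1), product (−1)^69 = -1.
Via Zolotarev, sign(π_{33}) = (33|71) = -1.

-1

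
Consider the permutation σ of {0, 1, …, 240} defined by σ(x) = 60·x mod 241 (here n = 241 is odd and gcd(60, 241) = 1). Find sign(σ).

Start at x=177: 177 → 16 → 237 → 1 → 60 → 226 → 64 → … (one orbit).
π_60 has 21 disjoint cycles with lengths [12, 12, 12, 12, 12, 12, 12, 12, 12, 12, 12, 12, 12, 12, 12, 12, 12, 12, 12, 12, 1] on {0,…,240}.
Σ(ℓ_i−1) = 241−21 = 220; sign = (−1)^220 = +1.
(60|241)_J = +1 (Zolotarev's lemma cross-check).

+1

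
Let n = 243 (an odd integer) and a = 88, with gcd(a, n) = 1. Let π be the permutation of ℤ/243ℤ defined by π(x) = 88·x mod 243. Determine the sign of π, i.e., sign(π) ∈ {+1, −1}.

+1

Start at x=73: 73 → 106 → 94 → 10 → 151 → 166 → 28 → … (one orbit).
Cycle type of π: 81×2 + 27×2 + 9×2 + 3×2 + 1×3; total 11 cycles.
11 cycles on 243: each ℓ→(−1)^(ℓ−1), product (−1)^232 = +1.
The Jacobi symbol (88|243) = +1 (Zolotarev) agrees.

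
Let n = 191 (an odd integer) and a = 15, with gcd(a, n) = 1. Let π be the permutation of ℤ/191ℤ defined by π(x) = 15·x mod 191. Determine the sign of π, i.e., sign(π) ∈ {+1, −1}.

Start at x=134: 134 → 100 → 163 → 153 → 3 → 45 → 102 → … (one orbit).
π_15 has 3 disjoint cycles with lengths [95, 95, 1] on {0,…,190}.
sign(π) = (−1)^{n − #cycles} = (−1)^{191−3} = (−1)^188 = +1.
Check: (15/191) = +1 by Zolotarev.

+1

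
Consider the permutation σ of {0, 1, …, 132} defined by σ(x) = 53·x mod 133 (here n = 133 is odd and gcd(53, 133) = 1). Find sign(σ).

Trace 1: π^k(1) = [1, 53, 16, 50, 123, 2, 106] for k=0..6.
π_53 has 10 disjoint cycles with lengths [18, 18, 18, 18, 18, 18, 18, 3, 3, 1] on {0,…,132}.
With 10 cycles on 133 points, sign = (−1)^{133−10} = -1.

-1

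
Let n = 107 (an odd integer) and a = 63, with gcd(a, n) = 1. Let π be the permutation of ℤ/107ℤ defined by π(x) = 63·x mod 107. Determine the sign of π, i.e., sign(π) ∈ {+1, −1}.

Orbit of 11 under x↦63x: [11, 51, 3, 82, 30, 71, 86]… (length divides ord_107(63)).
Cycle type of π: 106 + 1; total 2 cycles.
2 cycles on 107: each ℓ→(−1)^(ℓ−1), product (−1)^105 = -1.
The Jacobi symbol (63|107) = -1 (Zolotarev) agrees.

-1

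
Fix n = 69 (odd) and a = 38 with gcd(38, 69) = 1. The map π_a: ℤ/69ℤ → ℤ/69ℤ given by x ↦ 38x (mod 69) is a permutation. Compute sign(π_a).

Trace 5: π^k(5) = [5, 52, 44, 16, 56, 58, 65] for k=0..6.
Cycle lengths of π_38 on ℤ/69ℤ: [22, 22, 22, 2, 1]; 5 cycles in total.
n − c = 69 − 5 = 64; sign = (−1)^64 = +1.
Check: (38/69) = +1 by Zolotarev.

+1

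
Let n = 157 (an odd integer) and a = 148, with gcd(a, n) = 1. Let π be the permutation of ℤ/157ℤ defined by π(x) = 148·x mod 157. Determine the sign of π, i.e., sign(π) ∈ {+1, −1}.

+1

Orbit of 12 under x↦148x: [12, 49, 30, 44, 75, 110, 109]… (length divides ord_157(148)).
Cycle type of π: 78×2 + 1; total 3 cycles.
157 − 3 = 154 transpositions; sign(π) = (−1)^154 = +1.
Zolotarev: (148|157) = +1, matching the cycle-count sign.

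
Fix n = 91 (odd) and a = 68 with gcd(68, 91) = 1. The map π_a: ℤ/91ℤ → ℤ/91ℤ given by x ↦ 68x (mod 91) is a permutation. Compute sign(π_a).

-1

Orbit of 68 under x↦68x: [68, 74, 27, 16, 87, 1]… (length divides ord_91(68)).
Cycle type of π: 6×13 + 3×4 + 1; total 18 cycles.
91 − 18 = 73 transpositions; sign(π) = (−1)^73 = -1.
The Jacobi symbol (68|91) = -1 (Zolotarev) agrees.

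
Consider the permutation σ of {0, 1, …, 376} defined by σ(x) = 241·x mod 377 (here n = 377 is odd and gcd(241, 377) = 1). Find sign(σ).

Orbit of 149 under x↦241x: [149, 94, 34, 277, 28, 339, 267]… (length divides ord_377(241)).
Decompose π into cycles: lengths [84, 84, 84, 84, 14, 14, 12, 1] (8 cycles, including the fixed point 0).
8 cycles on 377: each ℓ→(−1)^(ℓ−1), product (−1)^369 = -1.
Via Zolotarev, sign(π_{241}) = (241|377) = -1.

-1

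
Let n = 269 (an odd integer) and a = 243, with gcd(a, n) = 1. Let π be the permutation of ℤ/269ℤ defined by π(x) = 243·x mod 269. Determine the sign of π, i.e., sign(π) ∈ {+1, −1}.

Orbit of 217 under x↦243x: [217, 7, 87, 159, 170, 153, 57]… (length divides ord_269(243)).
Cycle type of π: 268 + 1; total 2 cycles.
n − c = 269 − 2 = 267; sign = (−1)^267 = -1.

-1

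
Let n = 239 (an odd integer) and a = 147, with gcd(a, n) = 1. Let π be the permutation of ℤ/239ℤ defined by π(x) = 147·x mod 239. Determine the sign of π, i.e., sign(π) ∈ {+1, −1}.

+1

Orbit of 124 under x↦147x: [124, 64, 87, 122, 9, 128, 174]… (length divides ord_239(147)).
The orbit structure of x ↦ 147x mod 239: 3 orbits of sizes [119, 119, 1].
Σ(ℓ_i−1) = 239−3 = 236; sign = (−1)^236 = +1.
Via Zolotarev, sign(π_{147}) = (147|239) = +1.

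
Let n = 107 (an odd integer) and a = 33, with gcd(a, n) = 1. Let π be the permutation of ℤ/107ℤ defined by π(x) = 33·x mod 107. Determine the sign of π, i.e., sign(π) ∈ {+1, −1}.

Start at x=90: 90 → 81 → 105 → 41 → 69 → 30 → 27 → … (one orbit).
3 cycles of lengths [53, 53, 1].
Σ(ℓ_i−1) = 107−3 = 104; sign = (−1)^104 = +1.

+1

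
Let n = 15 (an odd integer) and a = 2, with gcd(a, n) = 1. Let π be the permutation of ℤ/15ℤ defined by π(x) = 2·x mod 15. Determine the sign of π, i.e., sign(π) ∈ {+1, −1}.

Orbit of 1 under x↦2x: [1, 2, 4, 8]… (length divides ord_15(2)).
Cycle type of π: 4×3 + 2 + 1; total 5 cycles.
Σ(ℓ_i−1) = 15−5 = 10; sign = (−1)^10 = +1.
The Jacobi symbol (2|15) = +1 (Zolotarev) agrees.

+1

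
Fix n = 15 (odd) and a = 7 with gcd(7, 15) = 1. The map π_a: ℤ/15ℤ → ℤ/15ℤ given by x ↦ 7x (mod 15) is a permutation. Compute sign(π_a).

Orbit of 1 under x↦7x: [1, 7, 4, 13]… (length divides ord_15(7)).
Cycle type of π: 4×3 + 1×3; total 6 cycles.
n − c = 15 − 6 = 9; sign = (−1)^9 = -1.

-1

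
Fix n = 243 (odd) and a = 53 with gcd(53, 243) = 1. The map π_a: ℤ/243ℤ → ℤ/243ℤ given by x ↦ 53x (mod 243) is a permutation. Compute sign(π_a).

-1

Orbit of 215 under x↦53x: [215, 217, 80, 109, 188, 1, 53]… (length divides ord_243(53)).
The orbit structure of x ↦ 53x mod 243: 32 orbits of sizes [18, 18, 18, 18, 18, 18, 18, 18, 18, 6, 6, 6, 6, 6, 6, 6, 6, 6, 2, 2, 2, 2, 2, 2, 2, 2, 2, 2, 2, 2, 2, 1].
sign(π) = (−1)^{n − #cycles} = (−1)^{243−32} = (−1)^211 = -1.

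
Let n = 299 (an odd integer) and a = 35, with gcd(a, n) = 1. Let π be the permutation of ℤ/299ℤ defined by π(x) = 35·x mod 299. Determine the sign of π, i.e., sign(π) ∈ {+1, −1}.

+1

Trace 196: π^k(196) = [196, 282, 3, 105, 87, 55, 131] for k=0..6.
Decompose π into cycles: lengths [33, 33, 33, 33, 33, 33, 33, 33, 11, 11, 3, 3, 3, 3, 1] (15 cycles, including the fixed point 0).
With 15 cycles on 299 points, sign = (−1)^{299−15} = +1.
(35|299)_J = +1 (Zolotarev's lemma cross-check).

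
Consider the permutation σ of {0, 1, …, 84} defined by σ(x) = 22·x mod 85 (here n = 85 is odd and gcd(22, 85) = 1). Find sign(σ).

+1

Orbit of 16 under x↦22x: [16, 12, 9, 28, 21, 37, 49]… (length divides ord_85(22)).
7 cycles of lengths [16, 16, 16, 16, 16, 4, 1].
85 − 7 = 78 transpositions; sign(π) = (−1)^78 = +1.
The Jacobi symbol (22|85) = +1 (Zolotarev) agrees.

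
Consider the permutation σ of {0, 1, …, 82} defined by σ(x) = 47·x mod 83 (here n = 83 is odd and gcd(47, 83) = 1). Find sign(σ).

-1

Start at x=71: 71 → 17 → 52 → 37 → 79 → 61 → 45 → … (one orbit).
Cycle type of π: 82 + 1; total 2 cycles.
With 2 cycles on 83 points, sign = (−1)^{83−2} = -1.
Check: (47/83) = -1 by Zolotarev.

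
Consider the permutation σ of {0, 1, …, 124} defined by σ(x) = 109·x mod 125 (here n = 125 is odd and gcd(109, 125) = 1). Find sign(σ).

Trace 6: π^k(6) = [6, 29, 36, 49, 91, 44, 46] for k=0..6.
7 cycles of lengths [50, 50, 10, 10, 2, 2, 1].
With 7 cycles on 125 points, sign = (−1)^{125−7} = +1.
Zolotarev: (109|125) = +1, matching the cycle-count sign.

+1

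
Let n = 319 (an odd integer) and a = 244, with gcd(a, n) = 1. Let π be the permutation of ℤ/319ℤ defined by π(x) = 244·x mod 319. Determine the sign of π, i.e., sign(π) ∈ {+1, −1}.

Trace 17: π^k(17) = [17, 1, 244, 202, 162, 291, 186] for k=0..6.
Decompose π into cycles: lengths [20, 20, 20, 20, 20, 20, 20, 20, 20, 20, 20, 20, 20, 20, 10, 4, 4, 4, 4, 4, 4, 4, 1] (23 cycles, including the fixed point 0).
23 cycles on 319: each ℓ→(−1)^(ℓ−1), product (−1)^296 = +1.
Zolotarev: (244|319) = +1, matching the cycle-count sign.

+1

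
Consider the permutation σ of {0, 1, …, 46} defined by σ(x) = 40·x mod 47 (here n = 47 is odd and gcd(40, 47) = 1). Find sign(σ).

-1

Start at x=5: 5 → 12 → 10 → 24 → 20 → 1 → 40 → … (one orbit).
π_40 has 2 disjoint cycles with lengths [46, 1] on {0,…,46}.
With 2 cycles on 47 points, sign = (−1)^{47−2} = -1.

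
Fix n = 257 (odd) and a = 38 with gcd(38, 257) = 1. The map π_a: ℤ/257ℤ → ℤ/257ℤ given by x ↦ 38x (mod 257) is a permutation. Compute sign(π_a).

Trace 75: π^k(75) = [75, 23, 103, 59, 186, 129, 19] for k=0..6.
Cycle type of π: 256 + 1; total 2 cycles.
With 2 cycles on 257 points, sign = (−1)^{257−2} = -1.

-1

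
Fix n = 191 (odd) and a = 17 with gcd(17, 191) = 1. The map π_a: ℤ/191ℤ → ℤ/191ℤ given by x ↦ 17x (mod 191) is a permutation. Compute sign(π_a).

+1

Orbit of 125 under x↦17x: [125, 24, 26, 60, 65, 150, 67]… (length divides ord_191(17)).
π_17 has 3 disjoint cycles with lengths [95, 95, 1] on {0,…,190}.
With 3 cycles on 191 points, sign = (−1)^{191−3} = +1.
Via Zolotarev, sign(π_{17}) = (17|191) = +1.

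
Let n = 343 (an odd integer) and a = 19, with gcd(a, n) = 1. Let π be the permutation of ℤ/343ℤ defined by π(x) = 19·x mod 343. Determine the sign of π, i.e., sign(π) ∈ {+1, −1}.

-1

Trace 18: π^k(18) = [18, 342, 324, 325, 1, 19] for k=0..5.
The orbit structure of x ↦ 19x mod 343: 58 orbits of sizes [6, 6, 6, 6, 6, 6, 6, 6, 6, 6, 6, 6, 6, 6, 6, 6, 6, 6, 6, 6, 6, 6, 6, 6, 6, 6, 6, 6, 6, 6, 6, 6, 6, 6, 6, 6, 6, 6, 6, 6, 6, 6, 6, 6, 6, 6, 6, 6, 6, 6, 6, 6, 6, 6, 6, 6, 6, 1].
Σ(ℓ_i−1) = 343−58 = 285; sign = (−1)^285 = -1.
Check: (19/343) = -1 by Zolotarev.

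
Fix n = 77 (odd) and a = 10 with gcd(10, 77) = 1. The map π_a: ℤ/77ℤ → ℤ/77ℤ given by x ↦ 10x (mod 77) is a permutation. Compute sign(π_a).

+1

Orbit of 76 under x↦10x: [76, 67, 54, 1, 10, 23]… (length divides ord_77(10)).
The orbit structure of x ↦ 10x mod 77: 17 orbits of sizes [6, 6, 6, 6, 6, 6, 6, 6, 6, 6, 6, 2, 2, 2, 2, 2, 1].
17 cycles on 77: each ℓ→(−1)^(ℓ−1), product (−1)^60 = +1.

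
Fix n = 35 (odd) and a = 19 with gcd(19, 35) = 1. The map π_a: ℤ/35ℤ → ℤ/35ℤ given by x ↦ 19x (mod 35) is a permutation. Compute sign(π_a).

-1

Start at x=19: 19 → 11 → 34 → 16 → 24 → 1 → 19 (one orbit).
π_19 has 8 disjoint cycles with lengths [6, 6, 6, 6, 6, 2, 2, 1] on {0,…,34}.
Σ(ℓ_i−1) = 35−8 = 27; sign = (−1)^27 = -1.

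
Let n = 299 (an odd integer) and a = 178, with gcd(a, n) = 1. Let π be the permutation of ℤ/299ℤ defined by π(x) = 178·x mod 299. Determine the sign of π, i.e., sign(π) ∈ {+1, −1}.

-1

Start at x=74: 74 → 16 → 157 → 139 → 224 → 105 → 152 → … (one orbit).
Cycle type of π: 66×4 + 22 + 3×4 + 1; total 10 cycles.
Σ(ℓ_i−1) = 299−10 = 289; sign = (−1)^289 = -1.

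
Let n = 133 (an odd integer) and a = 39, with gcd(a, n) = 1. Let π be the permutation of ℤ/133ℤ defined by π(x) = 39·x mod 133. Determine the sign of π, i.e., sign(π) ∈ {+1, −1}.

Trace 58: π^k(58) = [58, 1, 39] for k=0..2.
π_39 has 57 disjoint cycles with lengths [3, 3, 3, 3, 3, 3, 3, 3, 3, 3, 3, 3, 3, 3, 3, 3, 3, 3, 3, 3, 3, 3, 3, 3, 3, 3, 3, 3, 3, 3, 3, 3, 3, 3, 3, 3, 3, 3, 1, 1, 1, 1, 1, 1, 1, 1, 1, 1, 1, 1, 1, 1, 1, 1, 1, 1, 1] on {0,…,132}.
133 − 57 = 76 transpositions; sign(π) = (−1)^76 = +1.
Via Zolotarev, sign(π_{39}) = (39|133) = +1.

+1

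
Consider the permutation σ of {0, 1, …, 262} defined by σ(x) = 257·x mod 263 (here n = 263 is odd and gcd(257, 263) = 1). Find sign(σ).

Trace 245: π^k(245) = [245, 108, 141, 206, 79, 52, 214] for k=0..6.
Cycle lengths of π_257 on ℤ/263ℤ: [262, 1]; 2 cycles in total.
Σ(ℓ_i−1) = 263−2 = 261; sign = (−1)^261 = -1.
Via Zolotarev, sign(π_{257}) = (257|263) = -1.

-1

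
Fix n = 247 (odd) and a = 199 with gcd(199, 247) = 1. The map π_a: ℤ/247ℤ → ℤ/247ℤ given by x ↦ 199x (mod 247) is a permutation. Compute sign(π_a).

+1

Orbit of 16 under x↦199x: [16, 220, 61, 36, 1, 199, 81]… (length divides ord_247(199)).
Decompose π into cycles: lengths [18, 18, 18, 18, 18, 18, 18, 18, 18, 18, 18, 18, 9, 9, 6, 6, 1] (17 cycles, including the fixed point 0).
247 − 17 = 230 transpositions; sign(π) = (−1)^230 = +1.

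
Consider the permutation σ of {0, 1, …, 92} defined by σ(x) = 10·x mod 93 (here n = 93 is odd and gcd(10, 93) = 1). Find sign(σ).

Start at x=16: 16 → 67 → 19 → 4 → 40 → 28 → 1 → … (one orbit).
The orbit structure of x ↦ 10x mod 93: 9 orbits of sizes [15, 15, 15, 15, 15, 15, 1, 1, 1].
93 − 9 = 84 transpositions; sign(π) = (−1)^84 = +1.

+1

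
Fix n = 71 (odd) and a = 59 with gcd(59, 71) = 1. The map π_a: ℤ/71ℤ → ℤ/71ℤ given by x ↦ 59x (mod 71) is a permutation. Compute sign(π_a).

Orbit of 69 under x↦59x: [69, 24, 67, 48, 63, 25, 55]… (length divides ord_71(59)).
2 cycles of lengths [70, 1].
With 2 cycles on 71 points, sign = (−1)^{71−2} = -1.
Zolotarev: (59|71) = -1, matching the cycle-count sign.

-1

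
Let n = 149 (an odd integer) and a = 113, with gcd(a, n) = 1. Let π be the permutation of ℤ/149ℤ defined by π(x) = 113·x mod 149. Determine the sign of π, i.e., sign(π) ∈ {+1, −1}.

Orbit of 112 under x↦113x: [112, 140, 26, 107, 22, 102, 53]… (length divides ord_149(113)).
The orbit structure of x ↦ 113x mod 149: 3 orbits of sizes [74, 74, 1].
149 − 3 = 146 transpositions; sign(π) = (−1)^146 = +1.

+1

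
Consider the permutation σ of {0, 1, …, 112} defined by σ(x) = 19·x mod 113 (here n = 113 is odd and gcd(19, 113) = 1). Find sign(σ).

Start at x=70: 70 → 87 → 71 → 106 → 93 → 72 → 12 → … (one orbit).
π_19 has 2 disjoint cycles with lengths [112, 1] on {0,…,112}.
Σ(ℓ_i−1) = 113−2 = 111; sign = (−1)^111 = -1.
(19|113)_J = -1 (Zolotarev's lemma cross-check).

-1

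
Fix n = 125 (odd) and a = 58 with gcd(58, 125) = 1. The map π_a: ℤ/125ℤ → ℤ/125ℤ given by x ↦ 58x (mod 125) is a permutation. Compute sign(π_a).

Trace 39: π^k(39) = [39, 12, 71, 118, 94, 77, 91] for k=0..6.
Decompose π into cycles: lengths [100, 20, 4, 1] (4 cycles, including the fixed point 0).
With 4 cycles on 125 points, sign = (−1)^{125−4} = -1.

-1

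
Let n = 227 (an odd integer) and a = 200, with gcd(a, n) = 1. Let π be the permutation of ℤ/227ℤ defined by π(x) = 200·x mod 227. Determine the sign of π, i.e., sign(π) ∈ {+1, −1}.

-1

Trace 93: π^k(93) = [93, 213, 151, 9, 211, 205, 140] for k=0..6.
Cycle lengths of π_200 on ℤ/227ℤ: [226, 1]; 2 cycles in total.
With 2 cycles on 227 points, sign = (−1)^{227−2} = -1.
Zolotarev: (200|227) = -1, matching the cycle-count sign.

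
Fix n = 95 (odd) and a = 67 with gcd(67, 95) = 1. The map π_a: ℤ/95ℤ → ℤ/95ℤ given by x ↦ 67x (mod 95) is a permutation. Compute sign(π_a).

Start at x=16: 16 → 27 → 4 → 78 → 1 → 67 → 24 → … (one orbit).
The orbit structure of x ↦ 67x mod 95: 5 orbits of sizes [36, 36, 18, 4, 1].
n − c = 95 − 5 = 90; sign = (−1)^90 = +1.
The Jacobi symbol (67|95) = +1 (Zolotarev) agrees.

+1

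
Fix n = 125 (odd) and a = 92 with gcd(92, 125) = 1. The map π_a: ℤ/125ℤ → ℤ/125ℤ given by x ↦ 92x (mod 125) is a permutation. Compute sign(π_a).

Orbit of 13 under x↦92x: [13, 71, 32, 69, 98, 16, 97]… (length divides ord_125(92)).
Cycle lengths of π_92 on ℤ/125ℤ: [100, 20, 4, 1]; 4 cycles in total.
Σ(ℓ_i−1) = 125−4 = 121; sign = (−1)^121 = -1.
Zolotarev: (92|125) = -1, matching the cycle-count sign.

-1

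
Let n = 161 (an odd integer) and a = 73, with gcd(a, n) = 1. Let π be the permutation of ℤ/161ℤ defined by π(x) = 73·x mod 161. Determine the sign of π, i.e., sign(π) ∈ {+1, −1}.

-1

Orbit of 13 under x↦73x: [13, 144, 47, 50, 108, 156, 118]… (length divides ord_161(73)).
π_73 has 6 disjoint cycles with lengths [66, 66, 11, 11, 6, 1] on {0,…,160}.
n − c = 161 − 6 = 155; sign = (−1)^155 = -1.
Check: (73/161) = -1 by Zolotarev.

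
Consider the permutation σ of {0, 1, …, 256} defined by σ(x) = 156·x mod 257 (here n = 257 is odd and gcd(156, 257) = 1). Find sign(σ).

-1

Orbit of 239 under x↦156x: [239, 19, 137, 41, 228, 102, 235]… (length divides ord_257(156)).
2 cycles of lengths [256, 1].
sign(π) = (−1)^{n − #cycles} = (−1)^{257−2} = (−1)^255 = -1.
(156|257)_J = -1 (Zolotarev's lemma cross-check).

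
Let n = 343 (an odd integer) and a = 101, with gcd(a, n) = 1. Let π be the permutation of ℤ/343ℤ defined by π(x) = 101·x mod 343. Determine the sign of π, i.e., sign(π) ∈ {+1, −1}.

Start at x=297: 297 → 156 → 321 → 179 → 243 → 190 → 325 → … (one orbit).
4 cycles of lengths [294, 42, 6, 1].
n − c = 343 − 4 = 339; sign = (−1)^339 = -1.

-1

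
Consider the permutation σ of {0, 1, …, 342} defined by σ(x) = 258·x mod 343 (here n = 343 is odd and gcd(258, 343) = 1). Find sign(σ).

Orbit of 13 under x↦258x: [13, 267, 286, 43, 118, 260, 195]… (length divides ord_343(258)).
π_258 has 10 disjoint cycles with lengths [98, 98, 98, 14, 14, 14, 2, 2, 2, 1] on {0,…,342}.
With 10 cycles on 343 points, sign = (−1)^{343−10} = -1.

-1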